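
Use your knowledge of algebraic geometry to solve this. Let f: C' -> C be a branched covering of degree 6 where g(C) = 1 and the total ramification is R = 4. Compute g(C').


Riemann-Hurwitz formula: 2g' - 2 = d(2g - 2) + R
Given: d = 6, g = 1, R = 4
2g' - 2 = 6*(2*1 - 2) + 4
2g' - 2 = 6*0 + 4
2g' - 2 = 0 + 4 = 4
2g' = 6
g' = 3

3


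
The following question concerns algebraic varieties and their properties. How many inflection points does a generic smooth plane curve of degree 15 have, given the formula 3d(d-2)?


For a general smooth plane curve C of degree d, the inflection points are
the intersection of C with its Hessian curve, which has degree 3(d-2).
By Bezout, the total intersection number is d * 3(d-2) = 15 * 39 = 585.
For a general curve every flex is ordinary, so each contributes
multiplicity 1 to C·Hess(C), and the number of distinct inflection
points is 3d(d-2).
Inflection points = 3*15*(15-2) = 3*15*13 = 585

585


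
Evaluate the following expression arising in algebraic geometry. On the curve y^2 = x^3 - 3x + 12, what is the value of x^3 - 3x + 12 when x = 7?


Compute x^3 - 3x + 12 at x = 7:
x^3 = 7^3 = 343
(-3)*x = (-3)*7 = -21
Sum: 343 - 21 + 12 = 334

334


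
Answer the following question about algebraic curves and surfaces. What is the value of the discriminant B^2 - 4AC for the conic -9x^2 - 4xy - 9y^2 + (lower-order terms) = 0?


The discriminant of a conic Ax^2 + Bxy + Cy^2 + ... = 0 is B^2 - 4AC.
B^2 = (-4)^2 = 16
4AC = 4*(-9)*(-9) = 324
Discriminant = 16 - 324 = -308

-308


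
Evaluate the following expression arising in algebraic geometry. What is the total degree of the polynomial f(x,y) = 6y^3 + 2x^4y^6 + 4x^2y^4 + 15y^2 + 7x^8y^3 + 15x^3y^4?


Examine each term for its total degree (sum of exponents).
  Term '6y^3' has total degree 0+3 = 3.
  Term '2x^4y^6' has total degree 4+6 = 10.
  Term '4x^2y^4' has total degree 2+4 = 6.
  Term '15y^2' has total degree 0+2 = 2.
  Term '7x^8y^3' has total degree 8+3 = 11.
  Term '15x^3y^4' has total degree 3+4 = 7.
The maximum total degree among all terms is 11.

11


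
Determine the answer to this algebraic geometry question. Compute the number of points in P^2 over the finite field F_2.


P^2(F_2) has (q^(n+1) - 1)/(q - 1) points.
= 2^2 + 2^1 + 2^0
= 4 + 2 + 1
= 7

7


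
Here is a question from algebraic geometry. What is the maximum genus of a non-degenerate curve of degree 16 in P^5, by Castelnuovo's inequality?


Castelnuovo's bound: write d - 1 = m(r-1) + epsilon with 0 <= epsilon < r-1.
d - 1 = 16 - 1 = 15
r - 1 = 5 - 1 = 4
15 = 3*4 + 3, so m = 3, epsilon = 3
pi(d, r) = m(m-1)(r-1)/2 + m*epsilon
= 3*2*4/2 + 3*3
= 24/2 + 9
= 12 + 9 = 21

21


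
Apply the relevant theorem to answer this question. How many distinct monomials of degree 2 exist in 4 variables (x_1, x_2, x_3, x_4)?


The number of degree-2 monomials in 4 variables is C(d+n-1, n-1).
= C(2+4-1, 4-1) = C(5, 3)
= 10

10


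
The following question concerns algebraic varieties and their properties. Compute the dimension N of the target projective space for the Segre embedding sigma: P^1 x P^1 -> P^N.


The Segre embedding maps P^m x P^n into P^N via
all products of coordinates from each factor.
N = (m+1)(n+1) - 1
N = (1+1)(1+1) - 1
N = 2*2 - 1
N = 4 - 1 = 3

3


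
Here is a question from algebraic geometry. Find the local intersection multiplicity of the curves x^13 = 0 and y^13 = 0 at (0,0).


The intersection multiplicity of V(x^a) and V(y^b) at the origin is:
I(O; V(x^13), V(y^13)) = dim_k(k[x,y]/(x^13, y^13))
A basis for k[x,y]/(x^13, y^13) is the set of monomials x^i * y^j
where 0 <= i < 13 and 0 <= j < 13.
The number of such monomials is 13 * 13 = 169

169


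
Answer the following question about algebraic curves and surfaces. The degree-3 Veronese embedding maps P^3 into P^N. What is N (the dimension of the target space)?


The Veronese embedding v_d: P^n -> P^N maps each point to all
degree-d monomials in n+1 homogeneous coordinates.
N = C(n+d, d) - 1
N = C(3+3, 3) - 1
N = C(6, 3) - 1
C(6, 3) = 20
N = 20 - 1 = 19

19


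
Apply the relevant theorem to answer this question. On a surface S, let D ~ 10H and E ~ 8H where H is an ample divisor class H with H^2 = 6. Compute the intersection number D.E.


Using bilinearity of the intersection pairing on a surface S:
(aH).(bH) = ab * (H.H)
We have H^2 = 6.
D.E = (10H).(8H) = 10*8*6
= 80*6
= 480

480


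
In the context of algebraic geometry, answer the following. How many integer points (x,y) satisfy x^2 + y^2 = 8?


Systematically check integer values of x where x^2 <= 8.
For each valid x, check if 8 - x^2 is a perfect square.
x=2: 8 - 4 = 4, sqrt = 2 (valid)
Total integer solutions found: 4

4


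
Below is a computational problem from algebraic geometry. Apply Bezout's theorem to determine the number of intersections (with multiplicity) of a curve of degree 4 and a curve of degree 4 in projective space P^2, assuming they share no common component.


Bezout's theorem states the intersection count equals the product of degrees.
Intersection count = 4 * 4 = 16

16


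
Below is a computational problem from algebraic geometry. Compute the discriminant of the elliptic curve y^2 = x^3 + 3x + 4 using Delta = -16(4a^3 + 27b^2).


Compute each component:
4a^3 = 4*3^3 = 4*27 = 108
27b^2 = 27*4^2 = 27*16 = 432
4a^3 + 27b^2 = 108 + 432 = 540
Delta = -16*540 = -8640

-8640


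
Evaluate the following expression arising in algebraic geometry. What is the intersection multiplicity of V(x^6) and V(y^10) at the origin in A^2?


The intersection multiplicity of V(x^a) and V(y^b) at the origin is:
I(O; V(x^6), V(y^10)) = dim_k(k[x,y]/(x^6, y^10))
A basis for k[x,y]/(x^6, y^10) is the set of monomials x^i * y^j
where 0 <= i < 6 and 0 <= j < 10.
The number of such monomials is 6 * 10 = 60

60


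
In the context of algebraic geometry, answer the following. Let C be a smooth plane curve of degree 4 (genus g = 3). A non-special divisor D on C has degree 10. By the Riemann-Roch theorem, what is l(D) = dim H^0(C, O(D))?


First, compute the genus of a smooth plane curve of degree 4:
g = (d-1)(d-2)/2 = (4-1)(4-2)/2 = 3
For a non-special divisor D (i.e., h^1(D) = 0), Riemann-Roch gives:
l(D) = deg(D) - g + 1
Since deg(D) = 10 >= 2g - 1 = 5, D is non-special.
l(D) = 10 - 3 + 1 = 8

8


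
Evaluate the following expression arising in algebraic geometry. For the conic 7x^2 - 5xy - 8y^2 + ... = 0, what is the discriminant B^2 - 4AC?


The discriminant of a conic Ax^2 + Bxy + Cy^2 + ... = 0 is B^2 - 4AC.
B^2 = (-5)^2 = 25
4AC = 4*7*(-8) = -224
Discriminant = 25 + 224 = 249

249


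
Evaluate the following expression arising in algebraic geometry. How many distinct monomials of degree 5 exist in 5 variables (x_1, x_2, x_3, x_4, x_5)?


The number of degree-5 monomials in 5 variables is C(d+n-1, n-1).
= C(5+5-1, 5-1) = C(9, 4)
= 126

126


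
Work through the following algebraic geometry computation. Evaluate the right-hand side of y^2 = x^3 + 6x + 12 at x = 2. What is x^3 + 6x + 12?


Compute x^3 + 6x + 12 at x = 2:
x^3 = 2^3 = 8
6*x = 6*2 = 12
Sum: 8 + 12 + 12 = 32

32


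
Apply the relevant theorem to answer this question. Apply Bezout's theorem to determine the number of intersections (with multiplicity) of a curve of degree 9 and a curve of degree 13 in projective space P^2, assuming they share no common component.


Bezout's theorem states the intersection count equals the product of degrees.
Intersection count = 9 * 13 = 117

117


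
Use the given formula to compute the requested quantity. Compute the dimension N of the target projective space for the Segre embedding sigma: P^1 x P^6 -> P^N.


The Segre embedding maps P^m x P^n into P^N via
all products of coordinates from each factor.
N = (m+1)(n+1) - 1
N = (1+1)(6+1) - 1
N = 2*7 - 1
N = 14 - 1 = 13

13


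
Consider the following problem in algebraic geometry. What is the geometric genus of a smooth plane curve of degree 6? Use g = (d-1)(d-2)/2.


Using the genus formula for smooth plane curves:
g = (d-1)(d-2)/2
g = (6-1)(6-2)/2
g = 5*4/2
g = 20/2 = 10

10


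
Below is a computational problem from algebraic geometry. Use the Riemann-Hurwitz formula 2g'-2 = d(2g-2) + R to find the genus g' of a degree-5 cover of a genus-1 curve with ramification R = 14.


Riemann-Hurwitz formula: 2g' - 2 = d(2g - 2) + R
Given: d = 5, g = 1, R = 14
2g' - 2 = 5*(2*1 - 2) + 14
2g' - 2 = 5*0 + 14
2g' - 2 = 0 + 14 = 14
2g' = 16
g' = 8

8


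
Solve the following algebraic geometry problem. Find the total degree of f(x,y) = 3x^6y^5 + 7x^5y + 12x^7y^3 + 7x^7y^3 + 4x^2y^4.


Examine each term for its total degree (sum of exponents).
  Term '3x^6y^5' has total degree 6+5 = 11.
  Term '7x^5y' has total degree 5+1 = 6.
  Term '12x^7y^3' has total degree 7+3 = 10.
  Term '7x^7y^3' has total degree 7+3 = 10.
  Term '4x^2y^4' has total degree 2+4 = 6.
The maximum total degree among all terms is 11.

11


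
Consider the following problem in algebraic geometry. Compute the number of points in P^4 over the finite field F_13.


P^4(F_13) has (q^(n+1) - 1)/(q - 1) points.
= 13^4 + 13^3 + 13^2 + 13^1 + 13^0
= 28561 + 2197 + 169 + 13 + 1
= 30941

30941


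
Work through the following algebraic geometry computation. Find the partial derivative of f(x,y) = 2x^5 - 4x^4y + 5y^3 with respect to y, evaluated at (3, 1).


df/dy = (-4)*x^4 + 3*5*y^2
At (3,1): (-4)*3^4 + 3*5*1^2
= -324 + 15
= -309

-309


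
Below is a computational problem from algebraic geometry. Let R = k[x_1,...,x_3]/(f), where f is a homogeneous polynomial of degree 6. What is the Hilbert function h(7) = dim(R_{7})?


For R = k[x_1,...,x_n]/(f) with f homogeneous of degree e:
The Hilbert series is (1 - t^e)/(1 - t)^n.
So h(d) = C(d+n-1, n-1) - C(d-e+n-1, n-1) for d >= e.
With n=3, e=6, d=7:
C(7+3-1, 3-1) = C(9, 2) = 36
C(7-6+3-1, 3-1) = C(3, 2) = 3
h(7) = 36 - 3 = 33

33


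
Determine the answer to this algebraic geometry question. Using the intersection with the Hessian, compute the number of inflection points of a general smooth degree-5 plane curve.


For a general smooth plane curve C of degree d, the inflection points are
the intersection of C with its Hessian curve, which has degree 3(d-2).
By Bezout, the total intersection number is d * 3(d-2) = 5 * 9 = 45.
For a general curve every flex is ordinary, so each contributes
multiplicity 1 to C·Hess(C), and the number of distinct inflection
points is 3d(d-2).
Inflection points = 3*5*(5-2) = 3*5*3 = 45

45


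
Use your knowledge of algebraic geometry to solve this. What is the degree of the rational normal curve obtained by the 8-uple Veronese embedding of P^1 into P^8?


The rational normal curve in P^8 is the image of P^1 under the 8-uple Veronese.
A general hyperplane in P^8 pulls back to a degree-8 form on P^1, which has 8 zeros,
so the curve meets a general hyperplane in 8 points. Degree = 8.

8


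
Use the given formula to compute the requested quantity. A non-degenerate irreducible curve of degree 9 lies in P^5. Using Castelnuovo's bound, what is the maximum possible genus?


Castelnuovo's bound: write d - 1 = m(r-1) + epsilon with 0 <= epsilon < r-1.
d - 1 = 9 - 1 = 8
r - 1 = 5 - 1 = 4
8 = 2*4 + 0, so m = 2, epsilon = 0
pi(d, r) = m(m-1)(r-1)/2 + m*epsilon
= 2*1*4/2 + 2*0
= 8/2 + 0
= 4 + 0 = 4

4


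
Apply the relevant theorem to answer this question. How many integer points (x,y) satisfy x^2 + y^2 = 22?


Systematically check integer values of x where x^2 <= 22.
For each valid x, check if 22 - x^2 is a perfect square.
Total integer solutions found: 0

0


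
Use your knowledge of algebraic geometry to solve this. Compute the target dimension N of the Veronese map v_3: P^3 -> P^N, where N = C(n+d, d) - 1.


The Veronese embedding v_d: P^n -> P^N maps each point to all
degree-d monomials in n+1 homogeneous coordinates.
N = C(n+d, d) - 1
N = C(3+3, 3) - 1
N = C(6, 3) - 1
C(6, 3) = 20
N = 20 - 1 = 19

19


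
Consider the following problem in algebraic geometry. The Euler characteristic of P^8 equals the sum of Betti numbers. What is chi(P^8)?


The complex projective space P^8 has one cell in each even real dimension 0, 2, ..., 16.
The cohomology groups are H^{2k}(P^8) = Z for k = 0,...,8, and 0 otherwise.
Euler characteristic = sum of Betti numbers = 1 per even-dimensional cohomology group.
chi(P^8) = 8 + 1 = 9

9


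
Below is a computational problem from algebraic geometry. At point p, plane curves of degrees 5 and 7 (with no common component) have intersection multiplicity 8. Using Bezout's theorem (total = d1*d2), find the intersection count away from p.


By Bezout's theorem, the total intersection number is d1 * d2.
Total = 5 * 7 = 35
Intersection multiplicity at p = 8
Remaining intersections = 35 - 8 = 27

27


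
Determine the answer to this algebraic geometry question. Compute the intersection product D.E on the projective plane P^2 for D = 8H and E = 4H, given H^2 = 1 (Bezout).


Using bilinearity of the intersection pairing on the projective plane P^2:
(aH).(bH) = ab * (H.H)
We have H^2 = 1 (Bezout).
D.E = (8H).(4H) = 8*4*1
= 32*1
= 32

32


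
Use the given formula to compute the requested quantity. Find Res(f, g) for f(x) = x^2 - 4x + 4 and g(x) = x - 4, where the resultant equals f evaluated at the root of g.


For Res(f, x - c), we evaluate f at x = c.
f(4) = 4^2 - 4*4 + 4
= 16 - 16 + 4
= 0 + 4 = 4
Res(f, g) = 4

4


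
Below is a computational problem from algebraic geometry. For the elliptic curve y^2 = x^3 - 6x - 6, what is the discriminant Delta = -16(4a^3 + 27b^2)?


Compute each component:
4a^3 = 4*(-6)^3 = 4*(-216) = -864
27b^2 = 27*(-6)^2 = 27*36 = 972
4a^3 + 27b^2 = -864 + 972 = 108
Delta = -16*108 = -1728

-1728


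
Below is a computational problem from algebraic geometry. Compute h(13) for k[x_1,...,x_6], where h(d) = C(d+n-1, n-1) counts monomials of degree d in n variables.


The Hilbert function for the polynomial ring in 6 variables is:
h(d) = C(d+n-1, n-1)
h(13) = C(13+6-1, 6-1) = C(18, 5)
= 18! / (5! * 13!)
= 8568

8568


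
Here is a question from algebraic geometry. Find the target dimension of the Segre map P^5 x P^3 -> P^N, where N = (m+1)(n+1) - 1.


The Segre embedding maps P^m x P^n into P^N via
all products of coordinates from each factor.
N = (m+1)(n+1) - 1
N = (5+1)(3+1) - 1
N = 6*4 - 1
N = 24 - 1 = 23

23


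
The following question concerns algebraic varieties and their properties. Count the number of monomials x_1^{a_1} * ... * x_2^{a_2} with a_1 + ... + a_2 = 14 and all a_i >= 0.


The number of degree-14 monomials in 2 variables is C(d+n-1, n-1).
= C(14+2-1, 2-1) = C(15, 1)
= 15

15


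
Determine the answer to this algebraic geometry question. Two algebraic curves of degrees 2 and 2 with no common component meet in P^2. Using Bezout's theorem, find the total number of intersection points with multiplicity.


Bezout's theorem states the intersection count equals the product of degrees.
Intersection count = 2 * 2 = 4

4


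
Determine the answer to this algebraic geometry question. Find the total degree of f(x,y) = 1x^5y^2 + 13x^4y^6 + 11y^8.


Examine each term for its total degree (sum of exponents).
  Term '1x^5y^2' has total degree 5+2 = 7.
  Term '13x^4y^6' has total degree 4+6 = 10.
  Term '11y^8' has total degree 0+8 = 8.
The maximum total degree among all terms is 10.

10


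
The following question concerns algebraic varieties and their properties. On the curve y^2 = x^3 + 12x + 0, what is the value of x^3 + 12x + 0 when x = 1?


Compute x^3 + 12x + 0 at x = 1:
x^3 = 1^3 = 1
12*x = 12*1 = 12
Sum: 1 + 12 + 0 = 13

13


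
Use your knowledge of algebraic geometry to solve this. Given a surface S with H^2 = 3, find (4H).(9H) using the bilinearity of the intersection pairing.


Using bilinearity of the intersection pairing on a surface S:
(aH).(bH) = ab * (H.H)
We have H^2 = 3.
D.E = (4H).(9H) = 4*9*3
= 36*3
= 108

108


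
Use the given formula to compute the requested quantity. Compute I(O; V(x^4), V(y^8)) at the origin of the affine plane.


The intersection multiplicity of V(x^a) and V(y^b) at the origin is:
I(O; V(x^4), V(y^8)) = dim_k(k[x,y]/(x^4, y^8))
A basis for k[x,y]/(x^4, y^8) is the set of monomials x^i * y^j
where 0 <= i < 4 and 0 <= j < 8.
The number of such monomials is 4 * 8 = 32

32


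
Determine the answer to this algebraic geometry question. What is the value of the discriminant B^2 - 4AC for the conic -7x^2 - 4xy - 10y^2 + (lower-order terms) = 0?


The discriminant of a conic Ax^2 + Bxy + Cy^2 + ... = 0 is B^2 - 4AC.
B^2 = (-4)^2 = 16
4AC = 4*(-7)*(-10) = 280
Discriminant = 16 - 280 = -264

-264


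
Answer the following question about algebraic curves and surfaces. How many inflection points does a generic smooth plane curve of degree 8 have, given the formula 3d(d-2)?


For a general smooth plane curve C of degree d, the inflection points are
the intersection of C with its Hessian curve, which has degree 3(d-2).
By Bezout, the total intersection number is d * 3(d-2) = 8 * 18 = 144.
For a general curve every flex is ordinary, so each contributes
multiplicity 1 to C·Hess(C), and the number of distinct inflection
points is 3d(d-2).
Inflection points = 3*8*(8-2) = 3*8*6 = 144

144


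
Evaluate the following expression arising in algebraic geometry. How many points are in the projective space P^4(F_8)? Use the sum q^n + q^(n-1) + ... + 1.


P^4(F_8) has (q^(n+1) - 1)/(q - 1) points.
= 8^4 + 8^3 + 8^2 + 8^1 + 8^0
= 4096 + 512 + 64 + 8 + 1
= 4681

4681


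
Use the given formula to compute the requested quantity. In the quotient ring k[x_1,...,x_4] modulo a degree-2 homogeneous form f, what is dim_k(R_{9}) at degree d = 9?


For R = k[x_1,...,x_n]/(f) with f homogeneous of degree e:
The Hilbert series is (1 - t^e)/(1 - t)^n.
So h(d) = C(d+n-1, n-1) - C(d-e+n-1, n-1) for d >= e.
With n=4, e=2, d=9:
C(9+4-1, 4-1) = C(12, 3) = 220
C(9-2+4-1, 4-1) = C(10, 3) = 120
h(9) = 220 - 120 = 100

100


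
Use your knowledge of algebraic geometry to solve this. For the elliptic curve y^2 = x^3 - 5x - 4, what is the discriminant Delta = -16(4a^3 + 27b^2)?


Compute each component:
4a^3 = 4*(-5)^3 = 4*(-125) = -500
27b^2 = 27*(-4)^2 = 27*16 = 432
4a^3 + 27b^2 = -500 + 432 = -68
Delta = -16*(-68) = 1088

1088


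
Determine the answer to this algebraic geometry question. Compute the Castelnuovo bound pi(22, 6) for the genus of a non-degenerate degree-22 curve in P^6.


Castelnuovo's bound: write d - 1 = m(r-1) + epsilon with 0 <= epsilon < r-1.
d - 1 = 22 - 1 = 21
r - 1 = 6 - 1 = 5
21 = 4*5 + 1, so m = 4, epsilon = 1
pi(d, r) = m(m-1)(r-1)/2 + m*epsilon
= 4*3*5/2 + 4*1
= 60/2 + 4
= 30 + 4 = 34

34


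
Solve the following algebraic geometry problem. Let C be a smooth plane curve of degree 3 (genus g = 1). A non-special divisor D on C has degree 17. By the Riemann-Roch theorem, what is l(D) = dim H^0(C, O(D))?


First, compute the genus of a smooth plane curve of degree 3:
g = (d-1)(d-2)/2 = (3-1)(3-2)/2 = 1
For a non-special divisor D (i.e., h^1(D) = 0), Riemann-Roch gives:
l(D) = deg(D) - g + 1
Since deg(D) = 17 >= 2g - 1 = 1, D is non-special.
l(D) = 17 - 1 + 1 = 17

17


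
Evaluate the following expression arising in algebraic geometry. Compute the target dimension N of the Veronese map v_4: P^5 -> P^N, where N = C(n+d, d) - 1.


The Veronese embedding v_d: P^n -> P^N maps each point to all
degree-d monomials in n+1 homogeneous coordinates.
N = C(n+d, d) - 1
N = C(5+4, 4) - 1
N = C(9, 4) - 1
C(9, 4) = 126
N = 126 - 1 = 125

125


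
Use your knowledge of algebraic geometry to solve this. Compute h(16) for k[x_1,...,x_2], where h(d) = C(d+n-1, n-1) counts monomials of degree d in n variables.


The Hilbert function for the polynomial ring in 2 variables is:
h(d) = C(d+n-1, n-1)
h(16) = C(16+2-1, 2-1) = C(17, 1)
= 17! / (1! * 16!)
= 17

17


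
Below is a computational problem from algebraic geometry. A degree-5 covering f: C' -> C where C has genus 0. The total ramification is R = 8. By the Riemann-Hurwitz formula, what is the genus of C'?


Riemann-Hurwitz formula: 2g' - 2 = d(2g - 2) + R
Given: d = 5, g = 0, R = 8
2g' - 2 = 5*(2*0 - 2) + 8
2g' - 2 = 5*(-2) + 8
2g' - 2 = -10 + 8 = -2
2g' = 0
g' = 0

0


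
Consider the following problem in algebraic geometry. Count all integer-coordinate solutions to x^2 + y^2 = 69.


Systematically check integer values of x where x^2 <= 69.
For each valid x, check if 69 - x^2 is a perfect square.
Total integer solutions found: 0

0


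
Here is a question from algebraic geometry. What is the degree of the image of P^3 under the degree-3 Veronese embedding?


The Veronese variety v_3(P^3) has degree d^r.
d^r = 3^3 = 27

27


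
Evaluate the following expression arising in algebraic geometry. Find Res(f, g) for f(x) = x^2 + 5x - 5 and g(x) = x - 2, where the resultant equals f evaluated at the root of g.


For Res(f, x - c), we evaluate f at x = c.
f(2) = 2^2 + 5*2 - 5
= 4 + 10 - 5
= 14 - 5 = 9
Res(f, g) = 9

9


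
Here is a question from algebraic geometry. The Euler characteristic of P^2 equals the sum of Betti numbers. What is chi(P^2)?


The complex projective space P^2 has one cell in each even real dimension 0, 2, ..., 4.
The cohomology groups are H^{2k}(P^2) = Z for k = 0,...,2, and 0 otherwise.
Euler characteristic = sum of Betti numbers = 1 per even-dimensional cohomology group.
chi(P^2) = 2 + 1 = 3

3


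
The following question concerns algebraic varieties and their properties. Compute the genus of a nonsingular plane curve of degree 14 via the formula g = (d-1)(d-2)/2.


Using the genus formula for smooth plane curves:
g = (d-1)(d-2)/2
g = (14-1)(14-2)/2
g = 13*12/2
g = 156/2 = 78

78


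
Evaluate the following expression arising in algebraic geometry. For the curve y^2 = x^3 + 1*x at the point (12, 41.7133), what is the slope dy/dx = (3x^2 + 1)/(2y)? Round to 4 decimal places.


Using implicit differentiation of y^2 = x^3 + 1*x:
2y * dy/dx = 3x^2 + 1
dy/dx = (3x^2 + 1)/(2y)
Numerator: 3*12^2 + 1 = 433
Denominator: 2*41.7133 = 83.4266
dy/dx = 433/83.4266 = 5.1902

5.1902


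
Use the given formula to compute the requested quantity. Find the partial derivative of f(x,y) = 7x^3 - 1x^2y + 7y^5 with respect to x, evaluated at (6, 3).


df/dx = 3*7*x^2 + 2*(-1)*x^1*y
At (6,3): 3*7*6^2 + 2*(-1)*6^1*3
= 756 - 36
= 720

720


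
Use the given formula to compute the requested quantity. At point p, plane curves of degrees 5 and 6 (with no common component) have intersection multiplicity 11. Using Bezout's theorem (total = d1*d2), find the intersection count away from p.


By Bezout's theorem, the total intersection number is d1 * d2.
Total = 5 * 6 = 30
Intersection multiplicity at p = 11
Remaining intersections = 30 - 11 = 19

19


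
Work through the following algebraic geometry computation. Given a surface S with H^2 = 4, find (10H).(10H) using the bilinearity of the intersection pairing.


Using bilinearity of the intersection pairing on a surface S:
(aH).(bH) = ab * (H.H)
We have H^2 = 4.
D.E = (10H).(10H) = 10*10*4
= 100*4
= 400

400


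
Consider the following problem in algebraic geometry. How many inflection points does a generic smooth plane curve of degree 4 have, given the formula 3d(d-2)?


For a general smooth plane curve C of degree d, the inflection points are
the intersection of C with its Hessian curve, which has degree 3(d-2).
By Bezout, the total intersection number is d * 3(d-2) = 4 * 6 = 24.
For a general curve every flex is ordinary, so each contributes
multiplicity 1 to C·Hess(C), and the number of distinct inflection
points is 3d(d-2).
Inflection points = 3*4*(4-2) = 3*4*2 = 24

24


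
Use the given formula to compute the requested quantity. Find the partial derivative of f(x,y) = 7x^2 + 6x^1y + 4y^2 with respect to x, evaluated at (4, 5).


df/dx = 2*7*x^1 + 1*6*x^0*y
At (4,5): 2*7*4^1 + 1*6*4^0*5
= 56 + 30
= 86

86


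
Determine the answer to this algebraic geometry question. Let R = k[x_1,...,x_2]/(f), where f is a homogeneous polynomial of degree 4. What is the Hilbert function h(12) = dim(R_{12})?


For R = k[x_1,...,x_n]/(f) with f homogeneous of degree e:
The Hilbert series is (1 - t^e)/(1 - t)^n.
So h(d) = C(d+n-1, n-1) - C(d-e+n-1, n-1) for d >= e.
With n=2, e=4, d=12:
C(12+2-1, 2-1) = C(13, 1) = 13
C(12-4+2-1, 2-1) = C(9, 1) = 9
h(12) = 13 - 9 = 4

4


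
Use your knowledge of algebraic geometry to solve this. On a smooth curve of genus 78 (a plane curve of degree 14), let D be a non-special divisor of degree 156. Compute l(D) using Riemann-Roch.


First, compute the genus of a smooth plane curve of degree 14:
g = (d-1)(d-2)/2 = (14-1)(14-2)/2 = 78
For a non-special divisor D (i.e., h^1(D) = 0), Riemann-Roch gives:
l(D) = deg(D) - g + 1
Since deg(D) = 156 >= 2g - 1 = 155, D is non-special.
l(D) = 156 - 78 + 1 = 79

79


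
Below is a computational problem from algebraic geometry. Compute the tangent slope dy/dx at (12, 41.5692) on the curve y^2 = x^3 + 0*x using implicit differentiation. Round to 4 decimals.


Using implicit differentiation of y^2 = x^3 + 0*x:
2y * dy/dx = 3x^2 + 0
dy/dx = (3x^2 + 0)/(2y)
Numerator: 3*12^2 + 0 = 432
Denominator: 2*41.5692 = 83.1384
dy/dx = 432/83.1384 = 5.1962

5.1962


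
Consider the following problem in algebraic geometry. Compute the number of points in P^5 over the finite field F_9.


P^5(F_9) has (q^(n+1) - 1)/(q - 1) points.
= 9^5 + 9^4 + 9^3 + 9^2 + 9^1 + 9^0
= 59049 + 6561 + 729 + 81 + 9 + 1
= 66430

66430


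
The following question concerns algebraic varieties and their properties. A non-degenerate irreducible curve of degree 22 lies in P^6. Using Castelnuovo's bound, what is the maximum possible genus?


Castelnuovo's bound: write d - 1 = m(r-1) + epsilon with 0 <= epsilon < r-1.
d - 1 = 22 - 1 = 21
r - 1 = 6 - 1 = 5
21 = 4*5 + 1, so m = 4, epsilon = 1
pi(d, r) = m(m-1)(r-1)/2 + m*epsilon
= 4*3*5/2 + 4*1
= 60/2 + 4
= 30 + 4 = 34

34


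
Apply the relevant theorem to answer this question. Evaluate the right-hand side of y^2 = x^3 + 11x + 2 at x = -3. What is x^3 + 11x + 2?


Compute x^3 + 11x + 2 at x = -3:
x^3 = (-3)^3 = -27
11*x = 11*(-3) = -33
Sum: -27 - 33 + 2 = -58

-58


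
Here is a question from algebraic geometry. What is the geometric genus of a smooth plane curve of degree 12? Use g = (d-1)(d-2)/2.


Using the genus formula for smooth plane curves:
g = (d-1)(d-2)/2
g = (12-1)(12-2)/2
g = 11*10/2
g = 110/2 = 55

55


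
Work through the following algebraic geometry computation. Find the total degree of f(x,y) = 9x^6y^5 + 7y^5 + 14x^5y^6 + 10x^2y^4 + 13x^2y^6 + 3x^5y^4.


Examine each term for its total degree (sum of exponents).
  Term '9x^6y^5' has total degree 6+5 = 11.
  Term '7y^5' has total degree 0+5 = 5.
  Term '14x^5y^6' has total degree 5+6 = 11.
  Term '10x^2y^4' has total degree 2+4 = 6.
  Term '13x^2y^6' has total degree 2+6 = 8.
  Term '3x^5y^4' has total degree 5+4 = 9.
The maximum total degree among all terms is 11.

11


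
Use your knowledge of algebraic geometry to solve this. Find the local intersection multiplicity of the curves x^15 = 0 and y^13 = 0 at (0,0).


The intersection multiplicity of V(x^a) and V(y^b) at the origin is:
I(O; V(x^15), V(y^13)) = dim_k(k[x,y]/(x^15, y^13))
A basis for k[x,y]/(x^15, y^13) is the set of monomials x^i * y^j
where 0 <= i < 15 and 0 <= j < 13.
The number of such monomials is 15 * 13 = 195

195


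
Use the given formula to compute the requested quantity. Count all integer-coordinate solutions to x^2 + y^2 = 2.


Systematically check integer values of x where x^2 <= 2.
For each valid x, check if 2 - x^2 is a perfect square.
x=1: 2 - 1 = 1, sqrt = 1 (valid)
Total integer solutions found: 4

4


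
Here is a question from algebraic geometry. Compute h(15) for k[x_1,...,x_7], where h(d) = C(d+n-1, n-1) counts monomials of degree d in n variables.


The Hilbert function for the polynomial ring in 7 variables is:
h(d) = C(d+n-1, n-1)
h(15) = C(15+7-1, 7-1) = C(21, 6)
= 21! / (6! * 15!)
= 54264

54264


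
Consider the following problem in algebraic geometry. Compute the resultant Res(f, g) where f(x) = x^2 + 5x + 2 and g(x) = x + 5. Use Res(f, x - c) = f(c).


For Res(f, x - c), we evaluate f at x = c.
f(-5) = (-5)^2 + 5*(-5) + 2
= 25 - 25 + 2
= 0 + 2 = 2
Res(f, g) = 2

2


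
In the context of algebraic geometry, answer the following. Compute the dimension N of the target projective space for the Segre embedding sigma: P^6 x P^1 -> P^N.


The Segre embedding maps P^m x P^n into P^N via
all products of coordinates from each factor.
N = (m+1)(n+1) - 1
N = (6+1)(1+1) - 1
N = 7*2 - 1
N = 14 - 1 = 13

13


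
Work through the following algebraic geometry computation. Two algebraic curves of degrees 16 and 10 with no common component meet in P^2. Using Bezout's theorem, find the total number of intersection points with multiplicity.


Bezout's theorem states the intersection count equals the product of degrees.
Intersection count = 16 * 10 = 160

160


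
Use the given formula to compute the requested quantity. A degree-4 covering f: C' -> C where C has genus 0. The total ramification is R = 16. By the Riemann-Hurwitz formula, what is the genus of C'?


Riemann-Hurwitz formula: 2g' - 2 = d(2g - 2) + R
Given: d = 4, g = 0, R = 16
2g' - 2 = 4*(2*0 - 2) + 16
2g' - 2 = 4*(-2) + 16
2g' - 2 = -8 + 16 = 8
2g' = 10
g' = 5

5


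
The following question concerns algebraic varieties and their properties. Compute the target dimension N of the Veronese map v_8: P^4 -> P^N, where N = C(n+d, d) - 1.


The Veronese embedding v_d: P^n -> P^N maps each point to all
degree-d monomials in n+1 homogeneous coordinates.
N = C(n+d, d) - 1
N = C(4+8, 8) - 1
N = C(12, 8) - 1
C(12, 8) = 495
N = 495 - 1 = 494

494


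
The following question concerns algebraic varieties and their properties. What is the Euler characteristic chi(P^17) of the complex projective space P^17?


The complex projective space P^17 has one cell in each even real dimension 0, 2, ..., 34.
The cohomology groups are H^{2k}(P^17) = Z for k = 0,...,17, and 0 otherwise.
Euler characteristic = sum of Betti numbers = 1 per even-dimensional cohomology group.
chi(P^17) = 17 + 1 = 18

18


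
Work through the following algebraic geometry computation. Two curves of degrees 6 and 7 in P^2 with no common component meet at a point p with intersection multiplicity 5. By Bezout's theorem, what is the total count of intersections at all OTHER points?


By Bezout's theorem, the total intersection number is d1 * d2.
Total = 6 * 7 = 42
Intersection multiplicity at p = 5
Remaining intersections = 42 - 5 = 37

37


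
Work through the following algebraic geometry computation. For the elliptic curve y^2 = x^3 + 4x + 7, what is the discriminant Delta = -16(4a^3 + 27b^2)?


Compute each component:
4a^3 = 4*4^3 = 4*64 = 256
27b^2 = 27*7^2 = 27*49 = 1323
4a^3 + 27b^2 = 256 + 1323 = 1579
Delta = -16*1579 = -25264

-25264


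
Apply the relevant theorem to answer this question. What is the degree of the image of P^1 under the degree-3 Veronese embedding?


The Veronese variety v_3(P^1) has degree d^r.
d^r = 3^1 = 3

3


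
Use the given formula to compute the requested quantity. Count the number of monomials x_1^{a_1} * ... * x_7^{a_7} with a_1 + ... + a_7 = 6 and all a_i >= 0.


The number of degree-6 monomials in 7 variables is C(d+n-1, n-1).
= C(6+7-1, 7-1) = C(12, 6)
= 924

924


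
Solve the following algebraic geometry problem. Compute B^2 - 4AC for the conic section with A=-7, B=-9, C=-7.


The discriminant of a conic Ax^2 + Bxy + Cy^2 + ... = 0 is B^2 - 4AC.
B^2 = (-9)^2 = 81
4AC = 4*(-7)*(-7) = 196
Discriminant = 81 - 196 = -115

-115


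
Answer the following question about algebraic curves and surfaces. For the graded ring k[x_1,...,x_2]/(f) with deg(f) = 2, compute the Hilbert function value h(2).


For R = k[x_1,...,x_n]/(f) with f homogeneous of degree e:
The Hilbert series is (1 - t^e)/(1 - t)^n.
So h(d) = C(d+n-1, n-1) - C(d-e+n-1, n-1) for d >= e.
With n=2, e=2, d=2:
C(2+2-1, 2-1) = C(3, 1) = 3
C(2-2+2-1, 2-1) = C(1, 1) = 1
h(2) = 3 - 1 = 2

2


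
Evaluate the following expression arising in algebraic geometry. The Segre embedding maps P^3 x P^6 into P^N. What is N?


The Segre embedding maps P^m x P^n into P^N via
all products of coordinates from each factor.
N = (m+1)(n+1) - 1
N = (3+1)(6+1) - 1
N = 4*7 - 1
N = 28 - 1 = 27

27


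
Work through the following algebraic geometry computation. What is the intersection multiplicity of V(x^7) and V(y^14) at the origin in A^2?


The intersection multiplicity of V(x^a) and V(y^b) at the origin is:
I(O; V(x^7), V(y^14)) = dim_k(k[x,y]/(x^7, y^14))
A basis for k[x,y]/(x^7, y^14) is the set of monomials x^i * y^j
where 0 <= i < 7 and 0 <= j < 14.
The number of such monomials is 7 * 14 = 98

98


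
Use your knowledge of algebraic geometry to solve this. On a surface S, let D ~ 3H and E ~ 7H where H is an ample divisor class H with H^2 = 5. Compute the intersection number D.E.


Using bilinearity of the intersection pairing on a surface S:
(aH).(bH) = ab * (H.H)
We have H^2 = 5.
D.E = (3H).(7H) = 3*7*5
= 21*5
= 105

105


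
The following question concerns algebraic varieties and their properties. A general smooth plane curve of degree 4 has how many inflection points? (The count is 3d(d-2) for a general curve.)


For a general smooth plane curve C of degree d, the inflection points are
the intersection of C with its Hessian curve, which has degree 3(d-2).
By Bezout, the total intersection number is d * 3(d-2) = 4 * 6 = 24.
For a general curve every flex is ordinary, so each contributes
multiplicity 1 to C·Hess(C), and the number of distinct inflection
points is 3d(d-2).
Inflection points = 3*4*(4-2) = 3*4*2 = 24

24


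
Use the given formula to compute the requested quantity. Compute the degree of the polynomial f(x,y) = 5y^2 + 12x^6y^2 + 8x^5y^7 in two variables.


Examine each term for its total degree (sum of exponents).
  Term '5y^2' has total degree 0+2 = 2.
  Term '12x^6y^2' has total degree 6+2 = 8.
  Term '8x^5y^7' has total degree 5+7 = 12.
The maximum total degree among all terms is 12.

12


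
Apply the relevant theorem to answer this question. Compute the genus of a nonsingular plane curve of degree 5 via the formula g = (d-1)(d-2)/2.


Using the genus formula for smooth plane curves:
g = (d-1)(d-2)/2
g = (5-1)(5-2)/2
g = 4*3/2
g = 12/2 = 6

6


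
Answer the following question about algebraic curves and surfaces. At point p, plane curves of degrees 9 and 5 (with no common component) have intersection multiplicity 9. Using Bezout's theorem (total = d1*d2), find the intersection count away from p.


By Bezout's theorem, the total intersection number is d1 * d2.
Total = 9 * 5 = 45
Intersection multiplicity at p = 9
Remaining intersections = 45 - 9 = 36

36


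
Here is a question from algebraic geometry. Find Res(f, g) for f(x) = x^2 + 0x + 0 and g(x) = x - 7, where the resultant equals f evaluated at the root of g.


For Res(f, x - c), we evaluate f at x = c.
f(7) = 7^2 + 0*7 + 0
= 49 + 0 + 0
= 49 + 0 = 49
Res(f, g) = 49

49


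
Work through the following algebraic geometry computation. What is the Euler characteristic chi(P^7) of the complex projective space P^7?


The complex projective space P^7 has one cell in each even real dimension 0, 2, ..., 14.
The cohomology groups are H^{2k}(P^7) = Z for k = 0,...,7, and 0 otherwise.
Euler characteristic = sum of Betti numbers = 1 per even-dimensional cohomology group.
chi(P^7) = 7 + 1 = 8

8


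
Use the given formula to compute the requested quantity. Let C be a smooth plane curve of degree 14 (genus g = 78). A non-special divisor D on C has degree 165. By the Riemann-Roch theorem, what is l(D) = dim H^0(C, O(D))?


First, compute the genus of a smooth plane curve of degree 14:
g = (d-1)(d-2)/2 = (14-1)(14-2)/2 = 78
For a non-special divisor D (i.e., h^1(D) = 0), Riemann-Roch gives:
l(D) = deg(D) - g + 1
Since deg(D) = 165 >= 2g - 1 = 155, D is non-special.
l(D) = 165 - 78 + 1 = 88

88


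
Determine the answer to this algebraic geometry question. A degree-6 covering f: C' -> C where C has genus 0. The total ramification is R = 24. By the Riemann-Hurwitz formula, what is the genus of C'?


Riemann-Hurwitz formula: 2g' - 2 = d(2g - 2) + R
Given: d = 6, g = 0, R = 24
2g' - 2 = 6*(2*0 - 2) + 24
2g' - 2 = 6*(-2) + 24
2g' - 2 = -12 + 24 = 12
2g' = 14
g' = 7

7


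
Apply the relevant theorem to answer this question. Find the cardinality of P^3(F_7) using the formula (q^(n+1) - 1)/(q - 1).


P^3(F_7) has (q^(n+1) - 1)/(q - 1) points.
= 7^3 + 7^2 + 7^1 + 7^0
= 343 + 49 + 7 + 1
= 400

400


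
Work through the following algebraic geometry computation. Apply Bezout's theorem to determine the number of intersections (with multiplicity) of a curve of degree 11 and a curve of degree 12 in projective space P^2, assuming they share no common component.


Bezout's theorem states the intersection count equals the product of degrees.
Intersection count = 11 * 12 = 132

132


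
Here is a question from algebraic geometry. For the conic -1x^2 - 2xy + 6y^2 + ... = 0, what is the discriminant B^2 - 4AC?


The discriminant of a conic Ax^2 + Bxy + Cy^2 + ... = 0 is B^2 - 4AC.
B^2 = (-2)^2 = 4
4AC = 4*(-1)*6 = -24
Discriminant = 4 + 24 = 28

28


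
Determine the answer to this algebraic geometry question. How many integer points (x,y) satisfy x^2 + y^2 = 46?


Systematically check integer values of x where x^2 <= 46.
For each valid x, check if 46 - x^2 is a perfect square.
Total integer solutions found: 0

0


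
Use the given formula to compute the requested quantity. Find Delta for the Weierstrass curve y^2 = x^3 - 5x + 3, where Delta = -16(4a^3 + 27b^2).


Compute each component:
4a^3 = 4*(-5)^3 = 4*(-125) = -500
27b^2 = 27*3^2 = 27*9 = 243
4a^3 + 27b^2 = -500 + 243 = -257
Delta = -16*(-257) = 4112

4112


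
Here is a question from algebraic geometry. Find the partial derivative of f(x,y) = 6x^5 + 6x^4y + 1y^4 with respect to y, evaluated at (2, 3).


df/dy = 6*x^4 + 4*1*y^3
At (2,3): 6*2^4 + 4*1*3^3
= 96 + 108
= 204

204


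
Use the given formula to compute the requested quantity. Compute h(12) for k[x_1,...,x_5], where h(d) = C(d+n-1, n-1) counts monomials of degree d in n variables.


The Hilbert function for the polynomial ring in 5 variables is:
h(d) = C(d+n-1, n-1)
h(12) = C(12+5-1, 5-1) = C(16, 4)
= 16! / (4! * 12!)
= 1820

1820


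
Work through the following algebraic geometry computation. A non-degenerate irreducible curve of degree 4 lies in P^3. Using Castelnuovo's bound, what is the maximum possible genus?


Castelnuovo's bound: write d - 1 = m(r-1) + epsilon with 0 <= epsilon < r-1.
d - 1 = 4 - 1 = 3
r - 1 = 3 - 1 = 2
3 = 1*2 + 1, so m = 1, epsilon = 1
pi(d, r) = m(m-1)(r-1)/2 + m*epsilon
= 1*0*2/2 + 1*1
= 0/2 + 1
= 0 + 1 = 1

1


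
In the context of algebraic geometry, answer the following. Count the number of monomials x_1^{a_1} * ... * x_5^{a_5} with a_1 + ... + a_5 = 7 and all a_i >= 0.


The number of degree-7 monomials in 5 variables is C(d+n-1, n-1).
= C(7+5-1, 5-1) = C(11, 4)
= 330

330


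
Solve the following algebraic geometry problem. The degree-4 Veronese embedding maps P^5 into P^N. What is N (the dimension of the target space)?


The Veronese embedding v_d: P^n -> P^N maps each point to all
degree-d monomials in n+1 homogeneous coordinates.
N = C(n+d, d) - 1
N = C(5+4, 4) - 1
N = C(9, 4) - 1
C(9, 4) = 126
N = 126 - 1 = 125

125


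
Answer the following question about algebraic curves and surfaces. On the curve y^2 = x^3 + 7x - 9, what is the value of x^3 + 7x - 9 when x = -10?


Compute x^3 + 7x - 9 at x = -10:
x^3 = (-10)^3 = -1000
7*x = 7*(-10) = -70
Sum: -1000 - 70 - 9 = -1079

-1079


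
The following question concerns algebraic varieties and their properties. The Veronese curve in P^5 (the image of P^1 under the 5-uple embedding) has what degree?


The rational normal curve in P^5 is the image of P^1 under the 5-uple Veronese.
A general hyperplane in P^5 pulls back to a degree-5 form on P^1, which has 5 zeros,
so the curve meets a general hyperplane in 5 points. Degree = 5.

5
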